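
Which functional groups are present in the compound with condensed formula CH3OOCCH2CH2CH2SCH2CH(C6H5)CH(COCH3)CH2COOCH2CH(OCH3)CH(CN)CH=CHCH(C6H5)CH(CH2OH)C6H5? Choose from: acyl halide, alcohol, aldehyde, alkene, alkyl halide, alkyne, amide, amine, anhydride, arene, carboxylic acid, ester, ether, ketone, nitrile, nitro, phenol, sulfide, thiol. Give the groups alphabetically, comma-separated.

alcohol, alkene, arene, ester, ether, ketone, nitrile, sulfide

Reading the structure from left to right:
  CH3OOC: CH3O–C(=O)–: carbonyl C bonded to C and to –OCH3 → ester (not ketone + ether).
  CH2SCH2: C–S–C linkage → sulfide (thioether).
  CH(C6H5): pendant –C6H5: benzene ring → arene.
  CH(COCH3): pendant –COCH3: carbonyl C bonded to two carbons → ketone.
  CH2COOCH2: –C(=O)–O–C with C on the carbonyl side → ester.
  CH(OCH3): pendant –OCH3: C–O–C with sp³ C, no adjacent C=O → ether.
  CH(CN): pendant –C≡N: nitrile.
  CH=CH: C=C double bond → alkene.
  CH(C6H5): pendant –C6H5: benzene ring → arene.
  CH(CH2OH): pendant –CH2OH on an sp³ backbone C → alcohol.
  C6H5: –C6H5 phenyl ring → arene.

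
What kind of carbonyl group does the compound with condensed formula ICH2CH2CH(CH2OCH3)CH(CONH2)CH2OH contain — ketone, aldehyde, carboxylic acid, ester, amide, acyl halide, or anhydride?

The carbonyl is in the CH(CONH2) segment: pendant –CONH2: carbonyl C bonded to C and N → amide.

amide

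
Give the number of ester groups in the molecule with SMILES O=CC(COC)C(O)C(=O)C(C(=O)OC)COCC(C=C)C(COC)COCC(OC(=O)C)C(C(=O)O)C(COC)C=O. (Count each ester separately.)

2

Working along the chain:
  OHC: terminal –CHO: carbonyl C bonded to H and C → aldehyde.
  CH(CH2OCH3): pendant –CH2OCH3: C–O–C linkage → ether.
  CH(OH): –OH on an sp³ carbon → alcohol (secondary).
  CO: –C(=O)– with carbon on both sides → ketone.
  CH(COOCH3): pendant –COOCH3: carbonyl C bonded to C and –OCH3 → ester.
  CH2OCH2: C–O–C with sp³ carbons on both sides and no adjacent C=O → ether.
  CH(CH=CH2): pendant –CH=CH2: C=C double bond → alkene.
  CH(CH2OCH3): pendant –CH2OCH3: C–O–C linkage → ether.
  CH2OCH2: C–O–C with sp³ carbons on both sides and no adjacent C=O → ether.
  CH(OCOCH3): pendant –OC(=O)CH3: an acyloxy group → ester.
  CH(COOH): pendant –COOH: carbonyl C bonded to C and –OH → carboxylic acid.
  CH(CH2OCH3): pendant –CH2OCH3: C–O–C linkage → ether.
  CHO: terminal –CHO: carbonyl C bonded to H and C → aldehyde.
Ester appears at: CH(COOCH3), CH(OCOCH3) → 2.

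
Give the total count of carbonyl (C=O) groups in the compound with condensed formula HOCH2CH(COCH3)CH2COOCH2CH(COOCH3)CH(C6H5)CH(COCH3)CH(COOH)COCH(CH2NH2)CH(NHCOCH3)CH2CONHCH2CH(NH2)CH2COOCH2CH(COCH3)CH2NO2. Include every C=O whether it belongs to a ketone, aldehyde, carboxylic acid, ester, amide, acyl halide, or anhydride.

10

CH(COCH3): ketone, 1 C=O (running total 1).
CH2COOCH2: ester, 1 C=O (running total 2).
CH(COOCH3): ester, 1 C=O (running total 3).
CH(COCH3): ketone, 1 C=O (running total 4).
CH(COOH): carboxylic acid, 1 C=O (running total 5).
CO: ketone, 1 C=O (running total 6).
CH(NHCOCH3): amide, 1 C=O (running total 7).
CH2CONHCH2: amide, 1 C=O (running total 8).
CH2COOCH2: ester, 1 C=O (running total 9).
CH(COCH3): ketone, 1 C=O (running total 10).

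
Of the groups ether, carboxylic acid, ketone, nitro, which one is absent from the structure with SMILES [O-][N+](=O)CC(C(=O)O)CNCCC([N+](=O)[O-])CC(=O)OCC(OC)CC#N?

carboxylic acid: present (CH(COOH) — pendant –COOH: carbonyl C bonded to C and –OH → carboxylic acid).
ether: present (CH(OCH3) — pendant –OCH3: C–O–C with sp³ C, no adjacent C=O → ether).
nitro: present (O2NCH2 — –NO2 on carbon → nitro group).
ketone: absent. In CH2COOCH2, the C=O is bonded to an –O–C group, which defines an ester, not a ketone. In CH(COOH), the C=O bears an –OH, making it a carboxylic acid rather than a ketone.

ketone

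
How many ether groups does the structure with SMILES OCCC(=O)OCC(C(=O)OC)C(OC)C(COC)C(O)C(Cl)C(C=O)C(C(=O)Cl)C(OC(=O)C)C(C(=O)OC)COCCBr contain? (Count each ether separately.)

HO– on an sp³ carbon → alcohol.
–C(=O)–O–C with C on the carbonyl side → ester.
pendant –COOCH3: carbonyl C bonded to C and –OCH3 → ester.
pendant –OCH3: C–O–C with sp³ C, no adjacent C=O → ether.
pendant –CH2OCH3: C–O–C linkage → ether.
–OH on an sp³ carbon → alcohol (secondary).
halogen on an sp³ carbon → alkyl halide.
pendant –CHO: carbonyl C bonded to C and H → aldehyde.
pendant –C(=O)X: carbonyl C bonded to C and halogen → acyl halide.
pendant –OC(=O)CH3: an acyloxy group → ester.
pendant –COOCH3: carbonyl C bonded to C and –OCH3 → ester.
C–O–C with sp³ carbons on both sides and no adjacent C=O → ether.
halogen on an sp³ carbon → alkyl halide.
Ether appears at: CH(OCH3), CH(CH2OCH3), CH2OCH2 → 3.

3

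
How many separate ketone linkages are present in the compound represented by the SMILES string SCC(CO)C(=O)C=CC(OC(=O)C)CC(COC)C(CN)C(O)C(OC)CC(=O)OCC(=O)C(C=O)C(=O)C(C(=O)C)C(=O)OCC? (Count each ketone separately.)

Working along the chain:
  HSCH2: –SH on an sp³ carbon → thiol.
  CH(CH2OH): pendant –CH2OH on an sp³ backbone C → alcohol.
  CO: –C(=O)– with carbon on both sides → ketone.
  CH=CH: C=C double bond → alkene.
  CH(OCOCH3): pendant –OC(=O)CH3: an acyloxy group → ester.
  CH(CH2OCH3): pendant –CH2OCH3: C–O–C linkage → ether.
  CH(CH2NH2): pendant –CH2NH2: N on sp³ C, no adjacent C=O → amine.
  CH(OH): –OH on an sp³ carbon → alcohol (secondary).
  CH(OCH3): pendant –OCH3: C–O–C with sp³ C, no adjacent C=O → ether.
  CH2COOCH2: –C(=O)–O–C with C on the carbonyl side → ester.
  CO: –C(=O)– with carbon on both sides → ketone.
  CH(CHO): pendant –CHO: carbonyl C bonded to C and H → aldehyde.
  CO: –C(=O)– with carbon on both sides → ketone.
  CH(COCH3): pendant –COCH3: carbonyl C bonded to two carbons → ketone.
  COOCH2CH3: –C(=O)OCH2CH3: carbonyl C bonded to C and to –OEt → ester.
Ketone appears at: CO, CO, CO, CH(COCH3) → 4.

4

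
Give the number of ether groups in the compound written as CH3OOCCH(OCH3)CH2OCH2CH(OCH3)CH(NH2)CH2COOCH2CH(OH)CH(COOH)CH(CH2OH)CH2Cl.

3

Taking each segment in turn:
  CH3OOC: CH3O–C(=O)–: carbonyl C bonded to C and to –OCH3 → ester (not ketone + ether).
  CH(OCH3): pendant –OCH3: C–O–C with sp³ C, no adjacent C=O → ether.
  CH2OCH2: C–O–C with sp³ carbons on both sides and no adjacent C=O → ether.
  CH(OCH3): pendant –OCH3: C–O–C with sp³ C, no adjacent C=O → ether.
  CH(NH2): –NH2 on an sp³ carbon with no adjacent C=O → amine.
  CH2COOCH2: –C(=O)–O–C with C on the carbonyl side → ester.
  CH(OH): –OH on an sp³ carbon → alcohol (secondary).
  CH(COOH): pendant –COOH: carbonyl C bonded to C and –OH → carboxylic acid.
  CH(CH2OH): pendant –CH2OH on an sp³ backbone C → alcohol.
  CH2Cl: halogen on an sp³ carbon → alkyl halide.
Ether appears at: CH(OCH3), CH2OCH2, CH(OCH3) → 3.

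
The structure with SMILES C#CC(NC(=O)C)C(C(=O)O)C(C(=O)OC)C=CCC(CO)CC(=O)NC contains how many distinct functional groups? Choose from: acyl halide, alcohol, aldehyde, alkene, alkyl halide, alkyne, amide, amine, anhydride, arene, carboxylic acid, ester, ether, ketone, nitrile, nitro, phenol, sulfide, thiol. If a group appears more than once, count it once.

C≡C triple bond → alkyne.
pendant –NHC(=O)CH3: N bonded to a carbonyl → amide (not amine).
pendant –COOH: carbonyl C bonded to C and –OH → carboxylic acid.
pendant –COOCH3: carbonyl C bonded to C and –OCH3 → ester.
C=C double bond → alkene.
pendant –CH2OH on an sp³ backbone C → alcohol.
–C(=O)NHCH3: carbonyl C bonded to C and to N → amide (the N is not an amine).
Distinct types present: alcohol, alkene, alkyne, amide, carboxylic acid, ester.

6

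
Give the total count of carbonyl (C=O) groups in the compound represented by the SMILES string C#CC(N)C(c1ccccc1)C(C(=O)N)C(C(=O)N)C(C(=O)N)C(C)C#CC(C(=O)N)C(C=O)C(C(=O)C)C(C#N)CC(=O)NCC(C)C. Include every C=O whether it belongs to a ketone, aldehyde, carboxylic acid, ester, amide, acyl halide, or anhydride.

CH(CONH2): amide, 1 C=O (running total 1).
CH(CONH2): amide, 1 C=O (running total 2).
CH(CONH2): amide, 1 C=O (running total 3).
CH(CONH2): amide, 1 C=O (running total 4).
CH(CHO): aldehyde, 1 C=O (running total 5).
CH(COCH3): ketone, 1 C=O (running total 6).
CH2CONHCH2: amide, 1 C=O (running total 7).

7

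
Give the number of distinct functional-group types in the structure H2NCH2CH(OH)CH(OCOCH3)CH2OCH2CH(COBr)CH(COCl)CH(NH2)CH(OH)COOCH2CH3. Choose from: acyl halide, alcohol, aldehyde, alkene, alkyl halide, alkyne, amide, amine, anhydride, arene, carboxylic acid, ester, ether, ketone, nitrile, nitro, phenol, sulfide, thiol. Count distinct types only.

5

–NH2 on an sp³ carbon with no adjacent C=O → amine.
–OH on an sp³ carbon → alcohol (secondary).
pendant –OC(=O)CH3: an acyloxy group → ester.
C–O–C with sp³ carbons on both sides and no adjacent C=O → ether.
pendant –C(=O)X: carbonyl C bonded to C and halogen → acyl halide.
pendant –C(=O)X: carbonyl C bonded to C and halogen → acyl halide.
–NH2 on an sp³ carbon with no adjacent C=O → amine.
–OH on an sp³ carbon → alcohol (secondary).
–C(=O)OCH2CH3: carbonyl C bonded to C and to –OEt → ester.
Distinct types present: acyl halide, alcohol, amine, ester, ether.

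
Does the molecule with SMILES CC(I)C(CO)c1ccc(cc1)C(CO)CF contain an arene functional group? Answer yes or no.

yes

halogen on an sp³ carbon → alkyl halide.
pendant –CH2OH on an sp³ backbone C → alcohol.
para-disubstituted benzene ring → arene.
pendant –CH2OH on an sp³ backbone C → alcohol.
halogen on an sp³ carbon → alkyl halide.
The C6H4 segment supplies the arene: para-disubstituted benzene ring → arene.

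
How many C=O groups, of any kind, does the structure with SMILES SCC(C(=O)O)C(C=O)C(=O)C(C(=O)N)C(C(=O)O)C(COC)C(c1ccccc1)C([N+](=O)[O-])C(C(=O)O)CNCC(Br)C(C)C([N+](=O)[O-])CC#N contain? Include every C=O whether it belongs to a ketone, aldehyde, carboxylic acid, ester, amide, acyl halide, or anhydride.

CH(COOH): carboxylic acid, 1 C=O (running total 1).
CH(CHO): aldehyde, 1 C=O (running total 2).
CO: ketone, 1 C=O (running total 3).
CH(CONH2): amide, 1 C=O (running total 4).
CH(COOH): carboxylic acid, 1 C=O (running total 5).
CH(COOH): carboxylic acid, 1 C=O (running total 6).

6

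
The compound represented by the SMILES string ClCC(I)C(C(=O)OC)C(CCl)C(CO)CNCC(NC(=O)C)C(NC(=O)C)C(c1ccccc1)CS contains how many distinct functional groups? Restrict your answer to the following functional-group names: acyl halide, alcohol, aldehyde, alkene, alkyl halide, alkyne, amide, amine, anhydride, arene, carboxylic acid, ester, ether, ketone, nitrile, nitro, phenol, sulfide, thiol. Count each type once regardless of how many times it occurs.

Working along the chain:
  ClCH2: halogen on an sp³ carbon → alkyl halide.
  CH(I): halogen on an sp³ carbon → alkyl halide.
  CH(COOCH3): pendant –COOCH3: carbonyl C bonded to C and –OCH3 → ester.
  CH(CH2Cl): pendant –CH2X: halogen on sp³ carbon → alkyl halide.
  CH(CH2OH): pendant –CH2OH on an sp³ backbone C → alcohol.
  CH2NHCH2: C–N–C with sp³ carbons and no adjacent C=O → amine (secondary).
  CH(NHCOCH3): pendant –NHC(=O)CH3: N bonded to a carbonyl → amide (not amine).
  CH(NHCOCH3): pendant –NHC(=O)CH3: N bonded to a carbonyl → amide (not amine).
  CH(C6H5): pendant –C6H5: benzene ring → arene.
  CH2SH: –SH on an sp³ carbon → thiol.
Distinct types present: alcohol, alkyl halide, amide, amine, arene, ester, thiol.

7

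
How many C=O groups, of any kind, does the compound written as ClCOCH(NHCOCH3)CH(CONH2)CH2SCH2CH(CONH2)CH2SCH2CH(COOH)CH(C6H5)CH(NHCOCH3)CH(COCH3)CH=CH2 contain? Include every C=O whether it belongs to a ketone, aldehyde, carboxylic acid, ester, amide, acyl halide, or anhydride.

7

ClCO: acyl halide, 1 C=O (running total 1).
CH(NHCOCH3): amide, 1 C=O (running total 2).
CH(CONH2): amide, 1 C=O (running total 3).
CH(CONH2): amide, 1 C=O (running total 4).
CH(COOH): carboxylic acid, 1 C=O (running total 5).
CH(NHCOCH3): amide, 1 C=O (running total 6).
CH(COCH3): ketone, 1 C=O (running total 7).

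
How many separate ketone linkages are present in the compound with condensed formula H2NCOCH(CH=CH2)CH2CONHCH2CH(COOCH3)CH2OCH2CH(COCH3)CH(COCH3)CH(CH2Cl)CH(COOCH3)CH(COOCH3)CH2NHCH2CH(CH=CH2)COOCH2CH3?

2

Working along the chain:
  H2NCO: –C(=O)NH2: carbonyl C bonded to C and to N → amide (the N is not a separate amine).
  CH(CH=CH2): pendant –CH=CH2: C=C double bond → alkene.
  CH2CONHCH2: –C(=O)–N– linkage → amide (the N is not an amine).
  CH(COOCH3): pendant –COOCH3: carbonyl C bonded to C and –OCH3 → ester.
  CH2OCH2: C–O–C with sp³ carbons on both sides and no adjacent C=O → ether.
  CH(COCH3): pendant –COCH3: carbonyl C bonded to two carbons → ketone.
  CH(COCH3): pendant –COCH3: carbonyl C bonded to two carbons → ketone.
  CH(CH2Cl): pendant –CH2X: halogen on sp³ carbon → alkyl halide.
  CH(COOCH3): pendant –COOCH3: carbonyl C bonded to C and –OCH3 → ester.
  CH(COOCH3): pendant –COOCH3: carbonyl C bonded to C and –OCH3 → ester.
  CH2NHCH2: C–N–C with sp³ carbons and no adjacent C=O → amine (secondary).
  CH(CH=CH2): pendant –CH=CH2: C=C double bond → alkene.
  COOCH2CH3: –C(=O)OCH2CH3: carbonyl C bonded to C and to –OEt → ester.
Ketone appears at: CH(COCH3), CH(COCH3) → 2.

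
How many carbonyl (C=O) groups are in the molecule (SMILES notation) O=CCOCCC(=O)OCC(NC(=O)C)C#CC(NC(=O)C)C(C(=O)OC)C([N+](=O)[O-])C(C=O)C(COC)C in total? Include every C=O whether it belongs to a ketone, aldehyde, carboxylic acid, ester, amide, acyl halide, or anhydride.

OHC: aldehyde, 1 C=O (running total 1).
CH2COOCH2: ester, 1 C=O (running total 2).
CH(NHCOCH3): amide, 1 C=O (running total 3).
CH(NHCOCH3): amide, 1 C=O (running total 4).
CH(COOCH3): ester, 1 C=O (running total 5).
CH(CHO): aldehyde, 1 C=O (running total 6).

6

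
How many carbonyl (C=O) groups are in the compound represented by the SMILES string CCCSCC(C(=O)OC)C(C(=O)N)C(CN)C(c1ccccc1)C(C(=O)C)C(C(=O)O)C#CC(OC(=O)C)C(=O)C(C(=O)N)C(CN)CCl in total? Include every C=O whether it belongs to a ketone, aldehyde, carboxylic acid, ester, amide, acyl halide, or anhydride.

7

CH(COOCH3): ester, 1 C=O (running total 1).
CH(CONH2): amide, 1 C=O (running total 2).
CH(COCH3): ketone, 1 C=O (running total 3).
CH(COOH): carboxylic acid, 1 C=O (running total 4).
CH(OCOCH3): ester, 1 C=O (running total 5).
CO: ketone, 1 C=O (running total 6).
CH(CONH2): amide, 1 C=O (running total 7).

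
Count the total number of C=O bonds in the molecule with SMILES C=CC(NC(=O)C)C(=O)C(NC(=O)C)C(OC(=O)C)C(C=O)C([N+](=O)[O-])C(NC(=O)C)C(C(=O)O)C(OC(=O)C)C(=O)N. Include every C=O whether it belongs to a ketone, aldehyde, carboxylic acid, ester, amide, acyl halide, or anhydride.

9

CH(NHCOCH3): amide, 1 C=O (running total 1).
CO: ketone, 1 C=O (running total 2).
CH(NHCOCH3): amide, 1 C=O (running total 3).
CH(OCOCH3): ester, 1 C=O (running total 4).
CH(CHO): aldehyde, 1 C=O (running total 5).
CH(NHCOCH3): amide, 1 C=O (running total 6).
CH(COOH): carboxylic acid, 1 C=O (running total 7).
CH(OCOCH3): ester, 1 C=O (running total 8).
CONH2: amide, 1 C=O (running total 9).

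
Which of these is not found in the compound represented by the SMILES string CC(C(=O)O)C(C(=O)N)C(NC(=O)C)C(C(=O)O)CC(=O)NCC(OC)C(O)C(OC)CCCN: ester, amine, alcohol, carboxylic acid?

alcohol: present (CH(OH) — –OH on an sp³ carbon → alcohol (secondary)).
carboxylic acid: present (CH(COOH) — pendant –COOH: carbonyl C bonded to C and –OH → carboxylic acid).
amine: present (CH2NH2 — –NH2 on an sp³ carbon with no adjacent C=O → amine).
ester: no segment matches this pattern.

ester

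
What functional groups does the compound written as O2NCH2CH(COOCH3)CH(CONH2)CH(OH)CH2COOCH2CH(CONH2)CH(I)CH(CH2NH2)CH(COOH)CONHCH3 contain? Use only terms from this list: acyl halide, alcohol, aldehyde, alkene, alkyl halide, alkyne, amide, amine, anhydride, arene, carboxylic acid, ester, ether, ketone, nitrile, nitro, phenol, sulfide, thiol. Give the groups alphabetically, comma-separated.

Reading the structure from left to right:
  O2NCH2: –NO2 on carbon → nitro group.
  CH(COOCH3): pendant –COOCH3: carbonyl C bonded to C and –OCH3 → ester.
  CH(CONH2): pendant –CONH2: carbonyl C bonded to C and N → amide.
  CH(OH): –OH on an sp³ carbon → alcohol (secondary).
  CH2COOCH2: –C(=O)–O–C with C on the carbonyl side → ester.
  CH(CONH2): pendant –CONH2: carbonyl C bonded to C and N → amide.
  CH(I): halogen on an sp³ carbon → alkyl halide.
  CH(CH2NH2): pendant –CH2NH2: N on sp³ C, no adjacent C=O → amine.
  CH(COOH): pendant –COOH: carbonyl C bonded to C and –OH → carboxylic acid.
  CONHCH3: –C(=O)NHCH3: carbonyl C bonded to C and to N → amide (the N is not an amine).

alcohol, alkyl halide, amide, amine, carboxylic acid, ester, nitro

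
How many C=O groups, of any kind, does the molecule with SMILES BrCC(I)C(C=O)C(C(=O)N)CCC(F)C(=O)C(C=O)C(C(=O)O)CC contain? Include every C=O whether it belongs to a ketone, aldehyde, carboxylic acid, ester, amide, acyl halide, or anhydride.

5

CH(CHO): aldehyde, 1 C=O (running total 1).
CH(CONH2): amide, 1 C=O (running total 2).
CO: ketone, 1 C=O (running total 3).
CH(CHO): aldehyde, 1 C=O (running total 4).
CH(COOH): carboxylic acid, 1 C=O (running total 5).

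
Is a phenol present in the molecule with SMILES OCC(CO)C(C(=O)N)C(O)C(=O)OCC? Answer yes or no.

Reading the structure from left to right:
  HOCH2: HO– on an sp³ carbon → alcohol.
  CH(CH2OH): pendant –CH2OH on an sp³ backbone C → alcohol.
  CH(CONH2): pendant –CONH2: carbonyl C bonded to C and N → amide.
  CH(OH): –OH on an sp³ carbon → alcohol (secondary).
  COOCH2CH3: –C(=O)OCH2CH3: carbonyl C bonded to C and to –OEt → ester.
In each of HOCH2, CH(CH2OH) and CH(OH), the –OH is on an sp³ carbon, not on an aromatic ring, so it is an alcohol.
The groups actually present are: alcohol, amide, ester.

no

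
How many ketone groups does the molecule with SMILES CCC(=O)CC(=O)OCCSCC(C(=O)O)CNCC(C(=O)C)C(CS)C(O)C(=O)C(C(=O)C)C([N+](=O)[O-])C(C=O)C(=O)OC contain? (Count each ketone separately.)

4

Taking each segment in turn:
  CO: –C(=O)– with carbon on both sides → ketone.
  CH2COOCH2: –C(=O)–O–C with C on the carbonyl side → ester.
  CH2SCH2: C–S–C linkage → sulfide (thioether).
  CH(COOH): pendant –COOH: carbonyl C bonded to C and –OH → carboxylic acid.
  CH2NHCH2: C–N–C with sp³ carbons and no adjacent C=O → amine (secondary).
  CH(COCH3): pendant –COCH3: carbonyl C bonded to two carbons → ketone.
  CH(CH2SH): pendant –CH2SH → thiol.
  CH(OH): –OH on an sp³ carbon → alcohol (secondary).
  CO: –C(=O)– with carbon on both sides → ketone.
  CH(COCH3): pendant –COCH3: carbonyl C bonded to two carbons → ketone.
  CH(NO2): –NO2 on an sp³ carbon → nitro (the N=O is not a carbonyl).
  CH(CHO): pendant –CHO: carbonyl C bonded to C and H → aldehyde.
  COOCH3: –C(=O)OCH3: carbonyl C bonded to C and to –OCH3 → ester (not ketone + ether).
Ketone appears at: CO, CH(COCH3), CO, CH(COCH3) → 4.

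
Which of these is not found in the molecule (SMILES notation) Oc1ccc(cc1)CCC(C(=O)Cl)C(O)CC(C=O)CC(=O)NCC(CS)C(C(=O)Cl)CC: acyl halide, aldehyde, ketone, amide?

ketone

amide: present (CH2CONHCH2 — –C(=O)–N– linkage → amide (the N is not an amine)).
aldehyde: present (CH(CHO) — pendant –CHO: carbonyl C bonded to C and H → aldehyde).
acyl halide: present (CH(COCl) — pendant –C(=O)X: carbonyl C bonded to C and halogen → acyl halide).
ketone: absent. In CH2CONHCH2, the C=O is bonded to nitrogen, which defines an amide, not a ketone. In CH(CHO), the carbonyl carbon carries an H, so it is an aldehyde, not a ketone. In CH(COCl), the C=O is bonded to a halogen, which defines an acyl halide, not a ketone.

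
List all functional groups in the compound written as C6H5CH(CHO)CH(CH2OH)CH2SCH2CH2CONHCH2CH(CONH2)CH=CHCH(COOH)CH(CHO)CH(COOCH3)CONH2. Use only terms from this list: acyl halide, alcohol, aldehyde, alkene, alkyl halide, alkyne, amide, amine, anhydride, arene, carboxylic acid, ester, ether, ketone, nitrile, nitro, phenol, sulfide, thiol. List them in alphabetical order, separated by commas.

C6H5– phenyl ring → arene.
pendant –CHO: carbonyl C bonded to C and H → aldehyde.
pendant –CH2OH on an sp³ backbone C → alcohol.
C–S–C linkage → sulfide (thioether).
–C(=O)–N– linkage → amide (the N is not an amine).
pendant –CONH2: carbonyl C bonded to C and N → amide.
C=C double bond → alkene.
pendant –COOH: carbonyl C bonded to C and –OH → carboxylic acid.
pendant –CHO: carbonyl C bonded to C and H → aldehyde.
pendant –COOCH3: carbonyl C bonded to C and –OCH3 → ester.
–C(=O)NH2: carbonyl C bonded to C and to N → amide (the N is not a separate amine).

alcohol, aldehyde, alkene, amide, arene, carboxylic acid, ester, sulfide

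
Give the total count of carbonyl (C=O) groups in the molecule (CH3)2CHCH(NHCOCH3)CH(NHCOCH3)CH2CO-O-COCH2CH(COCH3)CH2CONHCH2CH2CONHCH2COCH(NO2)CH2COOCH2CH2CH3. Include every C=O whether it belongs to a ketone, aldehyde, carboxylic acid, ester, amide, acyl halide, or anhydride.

9

CH(NHCOCH3): amide, 1 C=O (running total 1).
CH(NHCOCH3): amide, 1 C=O (running total 2).
CH2CO-O-COCH2: anhydride, 2 C=O (running total 4).
CH(COCH3): ketone, 1 C=O (running total 5).
CH2CONHCH2: amide, 1 C=O (running total 6).
CH2CONHCH2: amide, 1 C=O (running total 7).
CO: ketone, 1 C=O (running total 8).
CH2COOCH2: ester, 1 C=O (running total 9).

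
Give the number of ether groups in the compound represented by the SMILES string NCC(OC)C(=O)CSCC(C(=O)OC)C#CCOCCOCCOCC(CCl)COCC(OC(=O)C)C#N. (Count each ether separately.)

Working along the chain:
  H2NCH2: –NH2 on an sp³ carbon with no adjacent C=O → amine.
  CH(OCH3): pendant –OCH3: C–O–C with sp³ C, no adjacent C=O → ether.
  CO: –C(=O)– with carbon on both sides → ketone.
  CH2SCH2: C–S–C linkage → sulfide (thioether).
  CH(COOCH3): pendant –COOCH3: carbonyl C bonded to C and –OCH3 → ester.
  C≡C: C≡C triple bond → alkyne.
  CH2OCH2: C–O–C with sp³ carbons on both sides and no adjacent C=O → ether.
  CH2OCH2: C–O–C with sp³ carbons on both sides and no adjacent C=O → ether.
  CH2OCH2: C–O–C with sp³ carbons on both sides and no adjacent C=O → ether.
  CH(CH2Cl): pendant –CH2X: halogen on sp³ carbon → alkyl halide.
  CH2OCH2: C–O–C with sp³ carbons on both sides and no adjacent C=O → ether.
  CH(OCOCH3): pendant –OC(=O)CH3: an acyloxy group → ester.
  CN: –C≡N: carbon triple-bonded to nitrogen → nitrile.
Ether appears at: CH(OCH3), CH2OCH2, CH2OCH2, CH2OCH2, CH2OCH2 → 5.

5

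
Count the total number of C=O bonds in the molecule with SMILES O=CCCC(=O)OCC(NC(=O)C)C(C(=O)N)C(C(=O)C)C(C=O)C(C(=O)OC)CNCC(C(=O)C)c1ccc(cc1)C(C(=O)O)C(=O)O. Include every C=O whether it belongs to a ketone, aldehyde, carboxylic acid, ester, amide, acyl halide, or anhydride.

OHC: aldehyde, 1 C=O (running total 1).
CH2COOCH2: ester, 1 C=O (running total 2).
CH(NHCOCH3): amide, 1 C=O (running total 3).
CH(CONH2): amide, 1 C=O (running total 4).
CH(COCH3): ketone, 1 C=O (running total 5).
CH(CHO): aldehyde, 1 C=O (running total 6).
CH(COOCH3): ester, 1 C=O (running total 7).
CH(COCH3): ketone, 1 C=O (running total 8).
CH(COOH): carboxylic acid, 1 C=O (running total 9).
COOH: carboxylic acid, 1 C=O (running total 10).

10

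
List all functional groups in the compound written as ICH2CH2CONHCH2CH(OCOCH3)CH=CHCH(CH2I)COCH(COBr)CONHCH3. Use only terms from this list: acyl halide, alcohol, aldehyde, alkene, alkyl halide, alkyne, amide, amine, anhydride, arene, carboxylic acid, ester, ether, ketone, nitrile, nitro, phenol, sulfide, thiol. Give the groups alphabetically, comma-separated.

halogen on an sp³ carbon → alkyl halide.
–C(=O)–N– linkage → amide (the N is not an amine).
pendant –OC(=O)CH3: an acyloxy group → ester.
C=C double bond → alkene.
pendant –CH2X: halogen on sp³ carbon → alkyl halide.
–C(=O)– with carbon on both sides → ketone.
pendant –C(=O)X: carbonyl C bonded to C and halogen → acyl halide.
–C(=O)NHCH3: carbonyl C bonded to C and to N → amide (the N is not an amine).

acyl halide, alkene, alkyl halide, amide, ester, ketone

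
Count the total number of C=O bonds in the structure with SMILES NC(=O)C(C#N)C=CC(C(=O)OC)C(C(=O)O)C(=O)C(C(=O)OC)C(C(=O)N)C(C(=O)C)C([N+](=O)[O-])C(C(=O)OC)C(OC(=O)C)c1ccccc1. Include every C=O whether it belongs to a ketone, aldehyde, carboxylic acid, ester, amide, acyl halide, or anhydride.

9

H2NCO: amide, 1 C=O (running total 1).
CH(COOCH3): ester, 1 C=O (running total 2).
CH(COOH): carboxylic acid, 1 C=O (running total 3).
CO: ketone, 1 C=O (running total 4).
CH(COOCH3): ester, 1 C=O (running total 5).
CH(CONH2): amide, 1 C=O (running total 6).
CH(COCH3): ketone, 1 C=O (running total 7).
CH(COOCH3): ester, 1 C=O (running total 8).
CH(OCOCH3): ester, 1 C=O (running total 9).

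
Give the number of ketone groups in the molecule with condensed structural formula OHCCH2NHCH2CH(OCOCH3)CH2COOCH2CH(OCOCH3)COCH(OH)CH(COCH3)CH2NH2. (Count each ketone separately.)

terminal –CHO: carbonyl C bonded to H and C → aldehyde.
C–N–C with sp³ carbons and no adjacent C=O → amine (secondary).
pendant –OC(=O)CH3: an acyloxy group → ester.
–C(=O)–O–C with C on the carbonyl side → ester.
pendant –OC(=O)CH3: an acyloxy group → ester.
–C(=O)– with carbon on both sides → ketone.
–OH on an sp³ carbon → alcohol (secondary).
pendant –COCH3: carbonyl C bonded to two carbons → ketone.
–NH2 on an sp³ carbon with no adjacent C=O → amine.
Ketone appears at: CO, CH(COCH3) → 2.

2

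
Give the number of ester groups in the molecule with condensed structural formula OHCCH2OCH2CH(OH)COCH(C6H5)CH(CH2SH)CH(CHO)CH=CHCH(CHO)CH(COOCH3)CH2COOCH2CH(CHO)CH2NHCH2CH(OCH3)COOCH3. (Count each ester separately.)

3

Reading the structure from left to right:
  OHC: terminal –CHO: carbonyl C bonded to H and C → aldehyde.
  CH2OCH2: C–O–C with sp³ carbons on both sides and no adjacent C=O → ether.
  CH(OH): –OH on an sp³ carbon → alcohol (secondary).
  CO: –C(=O)– with carbon on both sides → ketone.
  CH(C6H5): pendant –C6H5: benzene ring → arene.
  CH(CH2SH): pendant –CH2SH → thiol.
  CH(CHO): pendant –CHO: carbonyl C bonded to C and H → aldehyde.
  CH=CH: C=C double bond → alkene.
  CH(CHO): pendant –CHO: carbonyl C bonded to C and H → aldehyde.
  CH(COOCH3): pendant –COOCH3: carbonyl C bonded to C and –OCH3 → ester.
  CH2COOCH2: –C(=O)–O–C with C on the carbonyl side → ester.
  CH(CHO): pendant –CHO: carbonyl C bonded to C and H → aldehyde.
  CH2NHCH2: C–N–C with sp³ carbons and no adjacent C=O → amine (secondary).
  CH(OCH3): pendant –OCH3: C–O–C with sp³ C, no adjacent C=O → ether.
  COOCH3: –C(=O)OCH3: carbonyl C bonded to C and to –OCH3 → ester (not ketone + ether).
Ester appears at: CH(COOCH3), CH2COOCH2, COOCH3 → 3.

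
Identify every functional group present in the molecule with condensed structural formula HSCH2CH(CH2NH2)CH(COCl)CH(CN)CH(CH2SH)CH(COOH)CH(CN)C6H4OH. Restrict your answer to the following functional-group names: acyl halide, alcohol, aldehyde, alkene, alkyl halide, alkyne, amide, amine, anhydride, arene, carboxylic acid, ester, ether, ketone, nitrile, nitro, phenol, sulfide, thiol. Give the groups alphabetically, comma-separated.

Working along the chain:
  HSCH2: –SH on an sp³ carbon → thiol.
  CH(CH2NH2): pendant –CH2NH2: N on sp³ C, no adjacent C=O → amine.
  CH(COCl): pendant –C(=O)X: carbonyl C bonded to C and halogen → acyl halide.
  CH(CN): pendant –C≡N: nitrile.
  CH(CH2SH): pendant –CH2SH → thiol.
  CH(COOH): pendant –COOH: carbonyl C bonded to C and –OH → carboxylic acid.
  CH(CN): pendant –C≡N: nitrile.
  C6H4OH: –OH attached directly to an aromatic ring → phenol (not alcohol); the ring itself is an arene.

acyl halide, amine, arene, carboxylic acid, nitrile, phenol, thiol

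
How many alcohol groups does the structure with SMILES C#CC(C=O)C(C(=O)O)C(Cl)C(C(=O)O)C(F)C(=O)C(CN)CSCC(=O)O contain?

0

C≡C triple bond → alkyne.
pendant –CHO: carbonyl C bonded to C and H → aldehyde.
pendant –COOH: carbonyl C bonded to C and –OH → carboxylic acid.
halogen on an sp³ carbon → alkyl halide.
pendant –COOH: carbonyl C bonded to C and –OH → carboxylic acid.
halogen on an sp³ carbon → alkyl halide.
–C(=O)– with carbon on both sides → ketone.
pendant –CH2NH2: N on sp³ C, no adjacent C=O → amine.
C–S–C linkage → sulfide (thioether).
–COOH: carbonyl C bonded to –OH and C → carboxylic acid (the –OH is not a separate alcohol).
No segment is a alcohol: CH(CHO) is aldehyde, not alcohol; CH(COOH) is carboxylic acid, not alcohol; CH(COOH) is carboxylic acid, not alcohol. → 0.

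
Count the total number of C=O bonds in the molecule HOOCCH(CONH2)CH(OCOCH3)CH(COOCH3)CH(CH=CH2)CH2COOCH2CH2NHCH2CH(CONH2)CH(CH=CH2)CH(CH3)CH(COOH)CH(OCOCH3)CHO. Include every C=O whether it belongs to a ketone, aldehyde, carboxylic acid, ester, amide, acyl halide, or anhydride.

9

HOOC: carboxylic acid, 1 C=O (running total 1).
CH(CONH2): amide, 1 C=O (running total 2).
CH(OCOCH3): ester, 1 C=O (running total 3).
CH(COOCH3): ester, 1 C=O (running total 4).
CH2COOCH2: ester, 1 C=O (running total 5).
CH(CONH2): amide, 1 C=O (running total 6).
CH(COOH): carboxylic acid, 1 C=O (running total 7).
CH(OCOCH3): ester, 1 C=O (running total 8).
CHO: aldehyde, 1 C=O (running total 9).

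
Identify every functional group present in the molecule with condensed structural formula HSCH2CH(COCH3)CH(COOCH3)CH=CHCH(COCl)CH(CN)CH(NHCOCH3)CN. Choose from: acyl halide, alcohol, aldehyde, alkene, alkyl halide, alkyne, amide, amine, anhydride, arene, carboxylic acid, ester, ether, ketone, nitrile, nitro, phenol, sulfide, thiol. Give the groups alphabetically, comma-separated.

Reading the structure from left to right:
  HSCH2: –SH on an sp³ carbon → thiol.
  CH(COCH3): pendant –COCH3: carbonyl C bonded to two carbons → ketone.
  CH(COOCH3): pendant –COOCH3: carbonyl C bonded to C and –OCH3 → ester.
  CH=CH: C=C double bond → alkene.
  CH(COCl): pendant –C(=O)X: carbonyl C bonded to C and halogen → acyl halide.
  CH(CN): pendant –C≡N: nitrile.
  CH(NHCOCH3): pendant –NHC(=O)CH3: N bonded to a carbonyl → amide (not amine).
  CN: –C≡N: carbon triple-bonded to nitrogen → nitrile.

acyl halide, alkene, amide, ester, ketone, nitrile, thiol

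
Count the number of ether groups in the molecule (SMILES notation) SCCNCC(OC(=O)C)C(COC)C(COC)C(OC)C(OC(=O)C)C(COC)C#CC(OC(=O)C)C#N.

Reading the structure from left to right:
  HSCH2: –SH on an sp³ carbon → thiol.
  CH2NHCH2: C–N–C with sp³ carbons and no adjacent C=O → amine (secondary).
  CH(OCOCH3): pendant –OC(=O)CH3: an acyloxy group → ester.
  CH(CH2OCH3): pendant –CH2OCH3: C–O–C linkage → ether.
  CH(CH2OCH3): pendant –CH2OCH3: C–O–C linkage → ether.
  CH(OCH3): pendant –OCH3: C–O–C with sp³ C, no adjacent C=O → ether.
  CH(OCOCH3): pendant –OC(=O)CH3: an acyloxy group → ester.
  CH(CH2OCH3): pendant –CH2OCH3: C–O–C linkage → ether.
  C≡C: C≡C triple bond → alkyne.
  CH(OCOCH3): pendant –OC(=O)CH3: an acyloxy group → ester.
  CN: –C≡N: carbon triple-bonded to nitrogen → nitrile.
Ether appears at: CH(CH2OCH3), CH(CH2OCH3), CH(OCH3), CH(CH2OCH3) → 4.

4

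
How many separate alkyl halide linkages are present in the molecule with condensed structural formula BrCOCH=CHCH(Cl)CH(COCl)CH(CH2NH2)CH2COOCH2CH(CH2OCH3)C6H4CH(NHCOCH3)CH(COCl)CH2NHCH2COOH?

1

–C(=O)Br: carbonyl C bonded to C and to a halogen → acyl halide (not alkyl halide).
C=C double bond → alkene.
halogen on an sp³ carbon → alkyl halide.
pendant –C(=O)X: carbonyl C bonded to C and halogen → acyl halide.
pendant –CH2NH2: N on sp³ C, no adjacent C=O → amine.
–C(=O)–O–C with C on the carbonyl side → ester.
pendant –CH2OCH3: C–O–C linkage → ether.
para-disubstituted benzene ring → arene.
pendant –NHC(=O)CH3: N bonded to a carbonyl → amide (not amine).
pendant –C(=O)X: carbonyl C bonded to C and halogen → acyl halide.
C–N–C with sp³ carbons and no adjacent C=O → amine (secondary).
–COOH: carbonyl C bonded to –OH and C → carboxylic acid (the –OH is not a separate alcohol).
Alkyl halide appears at: CH(Cl) → 1.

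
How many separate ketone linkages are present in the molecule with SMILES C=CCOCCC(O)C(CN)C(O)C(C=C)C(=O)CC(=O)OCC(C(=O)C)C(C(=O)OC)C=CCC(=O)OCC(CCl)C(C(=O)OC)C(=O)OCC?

2

C=C double bond → alkene.
C–O–C with sp³ carbons on both sides and no adjacent C=O → ether.
–OH on an sp³ carbon → alcohol (secondary).
pendant –CH2NH2: N on sp³ C, no adjacent C=O → amine.
–OH on an sp³ carbon → alcohol (secondary).
pendant –CH=CH2: C=C double bond → alkene.
–C(=O)– with carbon on both sides → ketone.
–C(=O)–O–C with C on the carbonyl side → ester.
pendant –COCH3: carbonyl C bonded to two carbons → ketone.
pendant –COOCH3: carbonyl C bonded to C and –OCH3 → ester.
C=C double bond → alkene.
–C(=O)–O–C with C on the carbonyl side → ester.
pendant –CH2X: halogen on sp³ carbon → alkyl halide.
pendant –COOCH3: carbonyl C bonded to C and –OCH3 → ester.
–C(=O)OCH2CH3: carbonyl C bonded to C and to –OEt → ester.
Ketone appears at: CO, CH(COCH3) → 2.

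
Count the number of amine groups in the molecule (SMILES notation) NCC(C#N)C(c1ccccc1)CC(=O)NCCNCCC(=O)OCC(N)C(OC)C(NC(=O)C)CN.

–NH2 on an sp³ carbon with no adjacent C=O → amine.
pendant –C≡N: nitrile.
pendant –C6H5: benzene ring → arene.
–C(=O)–N– linkage → amide (the N is not an amine).
C–N–C with sp³ carbons and no adjacent C=O → amine (secondary).
–C(=O)–O–C with C on the carbonyl side → ester.
–NH2 on an sp³ carbon with no adjacent C=O → amine.
pendant –OCH3: C–O–C with sp³ C, no adjacent C=O → ether.
pendant –NHC(=O)CH3: N bonded to a carbonyl → amide (not amine).
–NH2 on an sp³ carbon with no adjacent C=O → amine.
Amine appears at: H2NCH2, CH2NHCH2, CH(NH2), CH2NH2 → 4.

4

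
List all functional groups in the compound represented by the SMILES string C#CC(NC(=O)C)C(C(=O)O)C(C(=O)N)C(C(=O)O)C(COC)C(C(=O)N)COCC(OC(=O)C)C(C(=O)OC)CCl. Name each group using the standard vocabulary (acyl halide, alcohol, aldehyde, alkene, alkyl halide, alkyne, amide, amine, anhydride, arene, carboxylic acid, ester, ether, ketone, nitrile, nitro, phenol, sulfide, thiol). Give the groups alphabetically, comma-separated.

alkyl halide, alkyne, amide, carboxylic acid, ester, ether

Taking each segment in turn:
  HC≡C: C≡C triple bond → alkyne.
  CH(NHCOCH3): pendant –NHC(=O)CH3: N bonded to a carbonyl → amide (not amine).
  CH(COOH): pendant –COOH: carbonyl C bonded to C and –OH → carboxylic acid.
  CH(CONH2): pendant –CONH2: carbonyl C bonded to C and N → amide.
  CH(COOH): pendant –COOH: carbonyl C bonded to C and –OH → carboxylic acid.
  CH(CH2OCH3): pendant –CH2OCH3: C–O–C linkage → ether.
  CH(CONH2): pendant –CONH2: carbonyl C bonded to C and N → amide.
  CH2OCH2: C–O–C with sp³ carbons on both sides and no adjacent C=O → ether.
  CH(OCOCH3): pendant –OC(=O)CH3: an acyloxy group → ester.
  CH(COOCH3): pendant –COOCH3: carbonyl C bonded to C and –OCH3 → ester.
  CH2Cl: halogen on an sp³ carbon → alkyl halide.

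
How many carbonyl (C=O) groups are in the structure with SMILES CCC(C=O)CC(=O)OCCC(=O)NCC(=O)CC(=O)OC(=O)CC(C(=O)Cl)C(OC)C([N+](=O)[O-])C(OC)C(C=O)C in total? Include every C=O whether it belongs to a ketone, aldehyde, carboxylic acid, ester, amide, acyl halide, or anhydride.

8

CH(CHO): aldehyde, 1 C=O (running total 1).
CH2COOCH2: ester, 1 C=O (running total 2).
CH2CONHCH2: amide, 1 C=O (running total 3).
CO: ketone, 1 C=O (running total 4).
CH2CO-O-COCH2: anhydride, 2 C=O (running total 6).
CH(COCl): acyl halide, 1 C=O (running total 7).
CH(CHO): aldehyde, 1 C=O (running total 8).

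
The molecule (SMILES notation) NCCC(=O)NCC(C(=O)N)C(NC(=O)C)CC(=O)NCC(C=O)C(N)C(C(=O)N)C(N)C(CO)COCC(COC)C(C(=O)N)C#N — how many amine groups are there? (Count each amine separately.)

3

–NH2 on an sp³ carbon with no adjacent C=O → amine.
–C(=O)–N– linkage → amide (the N is not an amine).
pendant –CONH2: carbonyl C bonded to C and N → amide.
pendant –NHC(=O)CH3: N bonded to a carbonyl → amide (not amine).
–C(=O)–N– linkage → amide (the N is not an amine).
pendant –CHO: carbonyl C bonded to C and H → aldehyde.
–NH2 on an sp³ carbon with no adjacent C=O → amine.
pendant –CONH2: carbonyl C bonded to C and N → amide.
–NH2 on an sp³ carbon with no adjacent C=O → amine.
pendant –CH2OH on an sp³ backbone C → alcohol.
C–O–C with sp³ carbons on both sides and no adjacent C=O → ether.
pendant –CH2OCH3: C–O–C linkage → ether.
pendant –CONH2: carbonyl C bonded to C and N → amide.
–C≡N: carbon triple-bonded to nitrogen → nitrile.
Amine appears at: H2NCH2, CH(NH2), CH(NH2) → 3.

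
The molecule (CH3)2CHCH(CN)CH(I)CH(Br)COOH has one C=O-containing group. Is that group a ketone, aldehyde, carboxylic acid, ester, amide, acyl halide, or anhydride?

The carbonyl is in the COOH segment: –COOH: carbonyl C bonded to –OH and C → carboxylic acid (the –OH is not a separate alcohol).

carboxylic acid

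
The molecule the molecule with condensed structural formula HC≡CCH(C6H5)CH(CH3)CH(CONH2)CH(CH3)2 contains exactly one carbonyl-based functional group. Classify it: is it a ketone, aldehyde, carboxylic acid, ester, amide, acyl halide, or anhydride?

The carbonyl is in the CH(CONH2) segment: pendant –CONH2: carbonyl C bonded to C and N → amide.

amide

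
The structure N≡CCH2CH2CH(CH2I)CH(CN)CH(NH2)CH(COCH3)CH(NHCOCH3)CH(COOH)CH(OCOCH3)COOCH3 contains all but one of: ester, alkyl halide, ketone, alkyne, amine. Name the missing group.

ketone: present (CH(COCH3) — pendant –COCH3: carbonyl C bonded to two carbons → ketone).
amine: present (CH(NH2) — –NH2 on an sp³ carbon with no adjacent C=O → amine).
ester: present (CH(OCOCH3) — pendant –OC(=O)CH3: an acyloxy group → ester).
alkyl halide: present (CH(CH2I) — pendant –CH2X: halogen on sp³ carbon → alkyl halide).
alkyne: absent. In each of N≡C and CH(CN), the triple bond is C≡N, not C≡C, so it is a nitrile.

alkyne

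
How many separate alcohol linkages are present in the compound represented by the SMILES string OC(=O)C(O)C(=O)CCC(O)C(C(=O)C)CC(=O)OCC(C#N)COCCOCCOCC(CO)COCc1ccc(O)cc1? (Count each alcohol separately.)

3

–COOH: carbonyl C bonded to –OH and C → carboxylic acid (the –OH is not a separate alcohol).
–OH on an sp³ carbon → alcohol (secondary).
–C(=O)– with carbon on both sides → ketone.
–OH on an sp³ carbon → alcohol (secondary).
pendant –COCH3: carbonyl C bonded to two carbons → ketone.
–C(=O)–O–C with C on the carbonyl side → ester.
pendant –C≡N: nitrile.
C–O–C with sp³ carbons on both sides and no adjacent C=O → ether.
C–O–C with sp³ carbons on both sides and no adjacent C=O → ether.
C–O–C with sp³ carbons on both sides and no adjacent C=O → ether.
pendant –CH2OH on an sp³ backbone C → alcohol.
C–O–C with sp³ carbons on both sides and no adjacent C=O → ether.
–OH attached directly to an aromatic ring → phenol (not alcohol); the ring itself is an arene.
Alcohol appears at: CH(OH), CH(OH), CH(CH2OH) → 3.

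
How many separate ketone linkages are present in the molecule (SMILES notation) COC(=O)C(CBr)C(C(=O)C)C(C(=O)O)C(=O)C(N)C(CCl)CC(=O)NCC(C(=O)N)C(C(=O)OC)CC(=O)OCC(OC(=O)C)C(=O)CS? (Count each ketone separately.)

3

Reading the structure from left to right:
  CH3OOC: CH3O–C(=O)–: carbonyl C bonded to C and to –OCH3 → ester (not ketone + ether).
  CH(CH2Br): pendant –CH2X: halogen on sp³ carbon → alkyl halide.
  CH(COCH3): pendant –COCH3: carbonyl C bonded to two carbons → ketone.
  CH(COOH): pendant –COOH: carbonyl C bonded to C and –OH → carboxylic acid.
  CO: –C(=O)– with carbon on both sides → ketone.
  CH(NH2): –NH2 on an sp³ carbon with no adjacent C=O → amine.
  CH(CH2Cl): pendant –CH2X: halogen on sp³ carbon → alkyl halide.
  CH2CONHCH2: –C(=O)–N– linkage → amide (the N is not an amine).
  CH(CONH2): pendant –CONH2: carbonyl C bonded to C and N → amide.
  CH(COOCH3): pendant –COOCH3: carbonyl C bonded to C and –OCH3 → ester.
  CH2COOCH2: –C(=O)–O–C with C on the carbonyl side → ester.
  CH(OCOCH3): pendant –OC(=O)CH3: an acyloxy group → ester.
  CO: –C(=O)– with carbon on both sides → ketone.
  CH2SH: –SH on an sp³ carbon → thiol.
Ketone appears at: CH(COCH3), CO, CO → 3.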